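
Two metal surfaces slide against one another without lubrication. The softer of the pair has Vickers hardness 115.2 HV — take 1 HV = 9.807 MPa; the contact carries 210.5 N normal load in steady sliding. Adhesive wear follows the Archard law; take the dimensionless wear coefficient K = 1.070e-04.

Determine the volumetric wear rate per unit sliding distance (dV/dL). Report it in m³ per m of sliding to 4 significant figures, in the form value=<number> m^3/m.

Every step holds full float precision. The intermediates are shown rounded, and one final rounding, at four significant digits.
Convert: Hardness H = 115.2 HV × 9.807 MPa/HV = 1130 MPa = 1.130e+09 Pa.
Restated in SI base units: W = 210.5 N, H = 1.130e+09 Pa, K = 1.070e-04.
The wear rate dV/dL = K·W/H: 1.070e-04 · 210.5 / 1.130e+09 = 1.994e-11 m³/m.

value=1.994e-11 m^3/m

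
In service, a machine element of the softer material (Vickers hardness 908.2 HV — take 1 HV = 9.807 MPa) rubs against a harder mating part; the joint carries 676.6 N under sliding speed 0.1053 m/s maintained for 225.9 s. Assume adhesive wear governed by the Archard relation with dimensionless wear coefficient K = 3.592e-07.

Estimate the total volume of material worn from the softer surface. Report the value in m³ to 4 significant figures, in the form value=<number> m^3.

value=6.491e-13 m^3

The computation holds full precision, and the intermediates appear rounded, and a lone final rounding, at four significant digits.
Convert: The distance L = v·t = 0.1053 m/s × 225.9 s = 23.79 m.
Convert: Hardness H = 908.2 HV × 9.807 MPa/HV = 8907 MPa = 8.907e+09 Pa.
Collected in SI base units: W = 676.6 N, H = 8.907e+09 Pa, K = 3.592e-07.
Archard volume V = K·W·L/H = 3.592e-07 · 676.6 · 23.79 / 8.907e+09 = 6.491e-13 m³.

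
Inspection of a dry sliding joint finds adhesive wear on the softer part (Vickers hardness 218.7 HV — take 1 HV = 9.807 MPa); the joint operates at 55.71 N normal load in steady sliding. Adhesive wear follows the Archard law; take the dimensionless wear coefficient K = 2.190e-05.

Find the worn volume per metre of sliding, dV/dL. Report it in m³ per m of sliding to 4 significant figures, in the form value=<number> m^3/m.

value=5.688e-13 m^3/m

Intermediates are displayed rounded — each operation holds full precision — a lone final rounding, at four significant figures.
Convert: Hardness H = 218.7 HV × 9.807 MPa/HV = 2145 MPa = 2.145e+09 Pa.
SI base units throughout: W = 55.71 N, H = 2.145e+09 Pa, K = 2.190e-05.
The wear rate dV/dL = K·W/H, per unit distance: 2.190e-05 · 55.71 / 2.145e+09 = 5.688e-13 m³/m.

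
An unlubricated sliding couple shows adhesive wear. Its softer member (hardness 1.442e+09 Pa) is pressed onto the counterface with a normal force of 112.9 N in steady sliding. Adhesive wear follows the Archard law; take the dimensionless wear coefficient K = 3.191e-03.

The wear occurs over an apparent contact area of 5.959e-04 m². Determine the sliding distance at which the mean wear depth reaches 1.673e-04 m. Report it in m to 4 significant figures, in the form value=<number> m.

Quoted intermediates are rounded. Each operation maintains full precision; rounded just once: four significant digits.
Collected in SI base units: W = 112.9 N, H = 1.442e+09 Pa, K = 3.191e-03.
Permissible volume V_lim = h_lim·A = 1.673e-04 · 5.959e-04 = 9.969e-08 m³.
Life L = V_lim·H/(K·W) = 9.969e-08 · 1.442e+09 / (3.191e-03 · 112.9) = 399.0 m.

value=399.0 m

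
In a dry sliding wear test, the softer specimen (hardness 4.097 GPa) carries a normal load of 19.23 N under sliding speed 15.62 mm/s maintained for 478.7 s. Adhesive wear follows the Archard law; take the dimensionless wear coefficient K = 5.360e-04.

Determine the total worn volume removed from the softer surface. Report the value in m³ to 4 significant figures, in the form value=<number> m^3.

value=1.881e-11 m^3

The computation keeps full float precision. Intermediates are shown rounded — rounded once at the end: 4 significant figures.
Convert: Sliding speed v = 15.62 mm/s = 0.01562 m/s. Distance covered L = v·t = 0.01562 m/s × 478.7 s = 7.477 m.
Convert: Hardness H = 4.097 GPa = 4.097e+09 Pa.
Collected in SI base units: W = 19.23 N, H = 4.097e+09 Pa, K = 5.360e-04.
Worn volume V = K·W·L/H = 5.360e-04 · 19.23 · 7.477 / 4.097e+09 = 1.881e-11 m³.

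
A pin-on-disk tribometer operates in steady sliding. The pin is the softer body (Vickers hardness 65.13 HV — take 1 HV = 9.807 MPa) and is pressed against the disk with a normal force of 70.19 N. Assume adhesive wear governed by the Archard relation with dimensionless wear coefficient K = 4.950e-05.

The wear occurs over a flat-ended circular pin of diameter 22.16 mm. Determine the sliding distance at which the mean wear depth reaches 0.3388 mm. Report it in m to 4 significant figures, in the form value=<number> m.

value=2.402e+04 m

Intermediate values are shown rounded — the computation maintains full float precision. Rounded once at the end to four significant digits.
Hardness H = 65.13 HV × 9.807 MPa/HV = 638.7 MPa = 6.387e+08 Pa.
Pin diameter d = 22.16 mm = 0.02216 m. Contact area A = π·d²/4 = π·(0.02216 m)²/4 = 3.857e-04 m².
Depth limit h_lim = 0.3388 mm = 3.388e-04 m.
Collected in SI base units: W = 70.19 N, H = 6.387e+08 Pa, K = 4.950e-05.
Allowed volume V_lim = h_lim·A = 3.388e-04 · 3.857e-04 = 1.307e-07 m³.
Sliding life L = V_lim·H/(K·W) = 1.307e-07 · 6.387e+08 / (4.950e-05 · 70.19) = 2.402e+04 m.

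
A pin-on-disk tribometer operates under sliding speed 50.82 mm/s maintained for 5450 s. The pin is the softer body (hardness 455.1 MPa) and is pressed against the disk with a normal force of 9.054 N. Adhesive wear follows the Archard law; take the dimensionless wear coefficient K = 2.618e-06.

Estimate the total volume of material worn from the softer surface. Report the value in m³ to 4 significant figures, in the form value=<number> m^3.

Each operation keeps full precision, and intermediates appear rounded — a single final rounding to four significant digits.
Sliding speed v = 50.82 mm/s = 0.05082 m/s. Distance covered L = v·t = 0.05082 m/s × 5450 s = 277.0 m.
Hardness H = 455.1 MPa = 4.551e+08 Pa.
Working in SI base units: W = 9.054 N, H = 4.551e+08 Pa, K = 2.618e-06.
By Archard's law, V = K·W·L/H = 2.618e-06 · 9.054 · 277.0 / 4.551e+08 = 1.443e-11 m³.

value=1.443e-11 m^3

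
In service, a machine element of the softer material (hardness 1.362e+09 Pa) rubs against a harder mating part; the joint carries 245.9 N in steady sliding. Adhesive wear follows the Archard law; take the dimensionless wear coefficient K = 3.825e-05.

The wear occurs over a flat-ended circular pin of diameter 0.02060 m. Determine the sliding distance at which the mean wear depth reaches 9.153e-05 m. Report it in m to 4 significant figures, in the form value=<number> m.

Every step keeps exact precision; intermediates are displayed rounded; one final rounding to four significant digits.
Convert: Contact area A = π·d²/4 = π·(0.02060 m)²/4 = 3.333e-04 m².
In SI base units, W = 245.9 N, H = 1.362e+09 Pa, K = 3.825e-05.
Volume at the limit: V_lim = h_lim·A = 9.153e-05 · 3.333e-04 = 3.051e-08 m³.
Thus life L = V_lim·H/(K·W) = 3.051e-08 · 1.362e+09 / (3.825e-05 · 245.9) = 4417 m.

value=4417 m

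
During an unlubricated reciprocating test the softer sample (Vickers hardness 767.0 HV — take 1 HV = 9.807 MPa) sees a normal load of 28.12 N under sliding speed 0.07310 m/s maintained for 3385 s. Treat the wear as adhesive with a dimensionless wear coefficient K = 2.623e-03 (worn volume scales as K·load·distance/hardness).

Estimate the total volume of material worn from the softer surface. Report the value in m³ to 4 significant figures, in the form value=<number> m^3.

Intermediates are displayed rounded, and every step holds exact precision. Rounded once at the end to 4 significant digits.
Convert: Distance covered L = v·t = 0.07310 m/s × 3385 s = 247.4 m.
Convert: Hardness H = 767.0 HV × 9.807 MPa/HV = 7522 MPa = 7.522e+09 Pa.
Expressed in SI base units: W = 28.12 N, H = 7.522e+09 Pa, K = 2.623e-03.
The Archard volume V = K·W·L/H = 2.623e-03 · 28.12 · 247.4 / 7.522e+09 = 2.426e-09 m³.

value=2.426e-09 m^3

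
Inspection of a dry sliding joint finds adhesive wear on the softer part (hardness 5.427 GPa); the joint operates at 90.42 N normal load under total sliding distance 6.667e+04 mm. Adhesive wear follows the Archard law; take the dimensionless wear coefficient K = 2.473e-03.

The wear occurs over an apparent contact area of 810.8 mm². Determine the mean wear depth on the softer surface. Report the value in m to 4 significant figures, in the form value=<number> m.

Intermediate values are displayed rounded. The computation keeps exact precision. Rounded just once, at 4 significant digits.
Convert: The distance L = 6.667e+04 mm = 66.67 m.
Convert: Hardness H = 5.427 GPa = 5.427e+09 Pa.
Convert: Contact area A = 810.8 mm² = 8.108e-04 m².
Expressed in SI base units: W = 90.42 N, H = 5.427e+09 Pa, K = 2.473e-03.
Apply Archard: V = K·W·L/H = 2.473e-03 · 90.42 · 66.67 / 5.427e+09 = 2.747e-09 m³.
Wear depth h = V/A = 2.747e-09 / 8.108e-04 = 3.388e-06 m.

value=3.388e-06 m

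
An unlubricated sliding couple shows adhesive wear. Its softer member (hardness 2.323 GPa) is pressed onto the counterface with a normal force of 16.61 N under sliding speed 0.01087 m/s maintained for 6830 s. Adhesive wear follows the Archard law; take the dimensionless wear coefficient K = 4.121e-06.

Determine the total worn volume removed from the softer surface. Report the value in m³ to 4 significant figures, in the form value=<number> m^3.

value=2.188e-12 m^3

Printed values are rounded, and the computation keeps full float precision, and one final rounding, at 4 significant digits.
Distance covered L = v·t = 0.01087 m/s × 6830 s = 74.24 m.
Hardness H = 2.323 GPa = 2.323e+09 Pa.
In SI base units, W = 16.61 N, H = 2.323e+09 Pa, K = 4.121e-06.
Worn volume V = K·W·L/H = 4.121e-06 · 16.61 · 74.24 / 2.323e+09 = 2.188e-12 m³.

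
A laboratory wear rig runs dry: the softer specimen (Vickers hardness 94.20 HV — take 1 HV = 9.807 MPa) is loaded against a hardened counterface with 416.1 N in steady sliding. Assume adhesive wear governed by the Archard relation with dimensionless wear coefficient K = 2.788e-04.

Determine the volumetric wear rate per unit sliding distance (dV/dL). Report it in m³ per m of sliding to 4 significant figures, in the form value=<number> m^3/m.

Each operation maintains full precision. Intermediate values are displayed rounded — a lone final rounding: 4 significant digits.
Hardness H = 94.20 HV × 9.807 MPa/HV = 923.8 MPa = 9.238e+08 Pa.
In SI base units, W = 416.1 N, H = 9.238e+08 Pa, K = 2.788e-04.
Volumetric rate dV/dL = K·W/H (independent of L): 2.788e-04 · 416.1 / 9.238e+08 = 1.256e-10 m³/m.

value=1.256e-10 m^3/m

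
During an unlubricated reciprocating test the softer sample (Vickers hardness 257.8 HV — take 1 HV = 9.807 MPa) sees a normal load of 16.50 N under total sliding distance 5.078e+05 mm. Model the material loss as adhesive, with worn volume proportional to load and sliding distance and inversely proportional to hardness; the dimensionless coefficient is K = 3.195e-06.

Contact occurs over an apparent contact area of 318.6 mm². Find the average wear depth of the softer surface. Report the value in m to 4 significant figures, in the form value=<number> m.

The algebra maintains full float precision, and intermediates are printed rounded; one final rounding: four significant digits.
Convert: Sliding distance L = 5.078e+05 mm = 507.8 m.
Convert: Hardness H = 257.8 HV × 9.807 MPa/HV = 2528 MPa = 2.528e+09 Pa.
Convert: Contact area A = 318.6 mm² = 3.186e-04 m².
Expressed in SI base units: W = 16.50 N, H = 2.528e+09 Pa, K = 3.195e-06.
Wear volume V = K·W·L/H = 3.195e-06 · 16.50 · 507.8 / 2.528e+09 = 1.059e-11 m³.
Depth h = V/A = 1.059e-11 / 3.186e-04 = 3.323e-08 m.

value=3.323e-08 m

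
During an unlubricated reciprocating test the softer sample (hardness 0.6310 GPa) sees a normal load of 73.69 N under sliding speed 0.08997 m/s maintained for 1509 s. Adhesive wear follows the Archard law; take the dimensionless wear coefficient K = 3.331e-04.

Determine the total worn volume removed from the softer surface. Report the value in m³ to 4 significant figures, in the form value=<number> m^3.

value=5.281e-09 m^3

Every step runs at full precision, and the intermediates are shown rounded, and rounded just once, at four significant digits.
Distance L = v·t = 0.08997 m/s × 1509 s = 135.8 m.
Hardness H = 0.6310 GPa = 6.310e+08 Pa.
In SI base units: W = 73.69 N, H = 6.310e+08 Pa, K = 3.331e-04.
Archard relation: V = K·W·L/H = 3.331e-04 · 73.69 · 135.8 / 6.310e+08 = 5.281e-09 m³.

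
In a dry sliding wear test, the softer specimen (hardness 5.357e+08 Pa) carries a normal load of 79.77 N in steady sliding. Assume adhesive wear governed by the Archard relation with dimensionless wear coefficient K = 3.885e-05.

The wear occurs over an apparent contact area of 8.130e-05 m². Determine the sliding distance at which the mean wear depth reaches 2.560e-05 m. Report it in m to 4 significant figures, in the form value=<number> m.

value=359.8 m

Intermediate values are displayed rounded — all working math carries full precision, and one final rounding: four significant digits.
Collected in SI base units: W = 79.77 N, H = 5.357e+08 Pa, K = 3.885e-05.
Wearable volume V_lim = h_lim·A = 2.560e-05 · 8.130e-05 = 2.081e-09 m³.
So the life L = V_lim·H/(K·W) = 2.081e-09 · 5.357e+08 / (3.885e-05 · 79.77) = 359.8 m.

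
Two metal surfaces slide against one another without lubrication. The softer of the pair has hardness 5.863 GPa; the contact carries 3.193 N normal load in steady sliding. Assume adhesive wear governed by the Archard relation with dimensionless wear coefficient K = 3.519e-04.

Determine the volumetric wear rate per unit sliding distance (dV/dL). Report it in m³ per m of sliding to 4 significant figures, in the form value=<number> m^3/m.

value=1.916e-13 m^3/m

The intermediates are printed rounded, and all arithmetic maintains full float precision — rounded once at the end to four significant figures.
Hardness H = 5.863 GPa = 5.863e+09 Pa.
SI base units throughout: W = 3.193 N, H = 5.863e+09 Pa, K = 3.519e-04.
The wear rate dV/dL = K·W/H, per unit distance: 3.519e-04 · 3.193 / 5.863e+09 = 1.916e-13 m³/m.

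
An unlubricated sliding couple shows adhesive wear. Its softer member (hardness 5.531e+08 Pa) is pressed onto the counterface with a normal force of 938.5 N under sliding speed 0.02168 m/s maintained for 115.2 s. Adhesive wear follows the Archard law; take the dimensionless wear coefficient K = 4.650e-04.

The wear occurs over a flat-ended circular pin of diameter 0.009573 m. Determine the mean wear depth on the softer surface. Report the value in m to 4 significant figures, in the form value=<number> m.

value=2.738e-05 m

Each operation carries full float precision; intermediates appear rounded, and one final rounding: four significant figures.
Convert: Total distance L = v·t = 0.02168 m/s × 115.2 s = 2.498 m.
Convert: Contact area A = π·d²/4 = π·(0.009573 m)²/4 = 7.198e-05 m².
In SI base units: W = 938.5 N, H = 5.531e+08 Pa, K = 4.650e-04.
The Archard volume V = K·W·L/H = 4.650e-04 · 938.5 · 2.498 / 5.531e+08 = 1.971e-09 m³.
Depth h = V/A = 1.971e-09 / 7.198e-05 = 2.738e-05 m.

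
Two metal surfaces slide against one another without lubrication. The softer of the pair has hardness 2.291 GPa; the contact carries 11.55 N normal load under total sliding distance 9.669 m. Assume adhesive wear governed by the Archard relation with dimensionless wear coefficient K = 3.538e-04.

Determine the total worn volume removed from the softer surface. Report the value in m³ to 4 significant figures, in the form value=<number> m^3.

Intermediate values are shown rounded — every step keeps full precision, and a single final rounding to four significant figures.
Convert: Hardness H = 2.291 GPa = 2.291e+09 Pa.
SI base units throughout: W = 11.55 N, H = 2.291e+09 Pa, K = 3.538e-04.
Worn volume V = K·W·L/H = 3.538e-04 · 11.55 · 9.669 / 2.291e+09 = 1.725e-11 m³.

value=1.725e-11 m^3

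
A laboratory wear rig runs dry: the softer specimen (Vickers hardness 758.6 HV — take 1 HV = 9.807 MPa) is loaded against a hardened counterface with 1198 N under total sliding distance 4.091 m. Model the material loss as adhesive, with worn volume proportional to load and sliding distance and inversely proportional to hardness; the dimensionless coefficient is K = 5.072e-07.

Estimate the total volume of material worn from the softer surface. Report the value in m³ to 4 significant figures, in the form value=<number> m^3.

value=3.341e-13 m^3

Intermediates are displayed rounded. The computation carries full precision. Rounded once at the end, at 4 significant figures.
Convert: Hardness H = 758.6 HV × 9.807 MPa/HV = 7440 MPa = 7.440e+09 Pa.
Working in SI base units: W = 1198 N, H = 7.440e+09 Pa, K = 5.072e-07.
Archard relation: V = K·W·L/H = 5.072e-07 · 1198 · 4.091 / 7.440e+09 = 3.341e-13 m³.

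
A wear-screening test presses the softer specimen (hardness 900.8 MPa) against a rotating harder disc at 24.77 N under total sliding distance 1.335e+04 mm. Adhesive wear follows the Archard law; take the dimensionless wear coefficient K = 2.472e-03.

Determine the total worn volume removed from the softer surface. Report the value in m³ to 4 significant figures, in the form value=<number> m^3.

value=9.075e-10 m^3

Every step carries full float precision — the intermediates are printed rounded; one last rounding, at 4 significant digits.
Total distance L = 1.335e+04 mm = 13.35 m.
Hardness H = 900.8 MPa = 9.008e+08 Pa.
In SI base units, W = 24.77 N, H = 9.008e+08 Pa, K = 2.472e-03.
Wear volume V = K·W·L/H = 2.472e-03 · 24.77 · 13.35 / 9.008e+08 = 9.075e-10 m³.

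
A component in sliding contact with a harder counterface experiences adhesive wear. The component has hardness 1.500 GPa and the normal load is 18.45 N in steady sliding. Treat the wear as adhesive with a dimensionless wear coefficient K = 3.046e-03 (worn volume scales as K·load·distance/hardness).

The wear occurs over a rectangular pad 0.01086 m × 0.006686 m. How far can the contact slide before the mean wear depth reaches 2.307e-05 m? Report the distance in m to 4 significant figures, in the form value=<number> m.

value=44.71 m

All arithmetic runs at full precision. Printed values are rounded; rounded once at the end to 4 significant figures.
Hardness H = 1.500 GPa = 1.500e+09 Pa.
Contact area A = 0.01086 m × 0.006686 m = 7.261e-05 m².
Working in SI base units: W = 18.45 N, H = 1.500e+09 Pa, K = 3.046e-03.
At the depth limit, V_lim = h_lim·A = 2.307e-05 · 7.261e-05 = 1.675e-09 m³.
So the life L = V_lim·H/(K·W) = 1.675e-09 · 1.500e+09 / (3.046e-03 · 18.45) = 44.71 m.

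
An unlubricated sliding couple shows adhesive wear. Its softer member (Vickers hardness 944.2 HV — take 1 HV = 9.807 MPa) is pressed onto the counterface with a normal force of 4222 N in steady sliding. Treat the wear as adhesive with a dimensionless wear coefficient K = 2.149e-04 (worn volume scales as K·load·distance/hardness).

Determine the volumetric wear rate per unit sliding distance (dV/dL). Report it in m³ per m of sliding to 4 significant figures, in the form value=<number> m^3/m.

Intermediates are shown rounded; each operation holds exact precision, and rounded just once, at 4 significant digits.
Hardness H = 944.2 HV × 9.807 MPa/HV = 9260 MPa = 9.260e+09 Pa.
In SI base units, W = 4222 N, H = 9.260e+09 Pa, K = 2.149e-04.
Wear rate dV/dL = K·W/H (independent of L): 2.149e-04 · 4222 / 9.260e+09 = 9.798e-11 m³/m.

value=9.798e-11 m^3/m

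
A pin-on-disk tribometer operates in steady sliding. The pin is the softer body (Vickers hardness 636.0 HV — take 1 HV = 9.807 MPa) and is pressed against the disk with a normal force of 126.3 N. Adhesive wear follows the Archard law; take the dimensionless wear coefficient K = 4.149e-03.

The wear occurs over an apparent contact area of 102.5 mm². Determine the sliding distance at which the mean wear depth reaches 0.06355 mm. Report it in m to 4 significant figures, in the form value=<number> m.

Intermediate values are displayed rounded; the computation maintains full float precision. Rounded once at the end, at four significant digits.
Hardness H = 636.0 HV × 9.807 MPa/HV = 6237 MPa = 6.237e+09 Pa.
Contact area A = 102.5 mm² = 1.025e-04 m².
Depth limit h_lim = 0.06355 mm = 6.355e-05 m.
Expressed in SI base units: W = 126.3 N, H = 6.237e+09 Pa, K = 4.149e-03.
Limit volume V_lim = h_lim·A = 6.355e-05 · 1.025e-04 = 6.514e-09 m³.
Sliding life L = V_lim·H/(K·W) = 6.514e-09 · 6.237e+09 / (4.149e-03 · 126.3) = 77.53 m.

value=77.53 m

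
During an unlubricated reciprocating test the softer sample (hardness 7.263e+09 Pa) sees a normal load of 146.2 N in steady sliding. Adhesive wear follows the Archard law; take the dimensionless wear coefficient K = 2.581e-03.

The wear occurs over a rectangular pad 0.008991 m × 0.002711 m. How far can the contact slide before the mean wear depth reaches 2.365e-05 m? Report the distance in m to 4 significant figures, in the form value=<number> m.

Intermediate values are printed rounded. All arithmetic carries exact precision — one final rounding: four significant figures.
Convert: Contact area A = 0.008991 m × 0.002711 m = 2.437e-05 m².
Collected in SI base units: W = 146.2 N, H = 7.263e+09 Pa, K = 2.581e-03.
Permissible volume V_lim = h_lim·A = 2.365e-05 · 2.437e-05 = 5.765e-10 m³.
Sliding life L = V_lim·H/(K·W) = 5.765e-10 · 7.263e+09 / (2.581e-03 · 146.2) = 11.10 m.

value=11.10 m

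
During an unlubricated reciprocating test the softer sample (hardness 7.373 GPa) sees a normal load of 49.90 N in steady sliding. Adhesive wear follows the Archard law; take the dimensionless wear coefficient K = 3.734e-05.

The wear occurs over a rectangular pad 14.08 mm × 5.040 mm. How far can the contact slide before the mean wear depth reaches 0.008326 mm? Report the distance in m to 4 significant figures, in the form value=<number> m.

value=2338 m

All working math carries exact precision, and intermediates are printed rounded. Rounded just once, at four significant figures.
Hardness H = 7.373 GPa = 7.373e+09 Pa.
Pad sides 14.08 mm × 5.040 mm = 0.01408 m × 0.005040 m. Contact area A = 0.01408 m × 0.005040 m = 7.096e-05 m².
Depth limit h_lim = 0.008326 mm = 8.326e-06 m.
SI base units throughout: W = 49.90 N, H = 7.373e+09 Pa, K = 3.734e-05.
Limit volume V_lim = h_lim·A = 8.326e-06 · 7.096e-05 = 5.908e-10 m³.
Sliding life L = V_lim·H/(K·W) = 5.908e-10 · 7.373e+09 / (3.734e-05 · 49.90) = 2338 m.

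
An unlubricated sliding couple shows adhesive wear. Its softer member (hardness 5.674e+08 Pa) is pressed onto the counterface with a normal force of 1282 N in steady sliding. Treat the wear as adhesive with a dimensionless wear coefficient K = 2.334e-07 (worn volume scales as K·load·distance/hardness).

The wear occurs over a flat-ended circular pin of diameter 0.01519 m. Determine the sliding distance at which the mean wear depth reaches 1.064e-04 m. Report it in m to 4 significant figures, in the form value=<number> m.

The algebra holds full precision; intermediates are printed rounded; rounded just once, at four significant figures.
Contact area A = π·d²/4 = π·(0.01519 m)²/4 = 1.812e-04 m².
SI base units throughout: W = 1282 N, H = 5.674e+08 Pa, K = 2.334e-07.
Permissible volume V_lim = h_lim·A = 1.064e-04 · 1.812e-04 = 1.928e-08 m³.
Inverting, life L = V_lim·H/(K·W) = 1.928e-08 · 5.674e+08 / (2.334e-07 · 1282) = 3.656e+04 m.

value=3.656e+04 m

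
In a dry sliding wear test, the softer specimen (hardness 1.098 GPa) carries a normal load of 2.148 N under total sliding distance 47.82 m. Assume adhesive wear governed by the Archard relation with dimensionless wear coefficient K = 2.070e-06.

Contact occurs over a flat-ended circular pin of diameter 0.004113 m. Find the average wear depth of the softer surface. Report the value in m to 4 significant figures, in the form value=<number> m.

The algebra runs at full float precision; intermediate values are shown rounded — a single final rounding: four significant figures.
Convert: Hardness H = 1.098 GPa = 1.098e+09 Pa.
Convert: Contact area A = π·d²/4 = π·(0.004113 m)²/4 = 1.329e-05 m².
Restated in SI base units: W = 2.148 N, H = 1.098e+09 Pa, K = 2.070e-06.
Archard volume V = K·W·L/H = 2.070e-06 · 2.148 · 47.82 / 1.098e+09 = 1.936e-13 m³.
Mean depth h = V/A = 1.936e-13 / 1.329e-05 = 1.457e-08 m.

value=1.457e-08 m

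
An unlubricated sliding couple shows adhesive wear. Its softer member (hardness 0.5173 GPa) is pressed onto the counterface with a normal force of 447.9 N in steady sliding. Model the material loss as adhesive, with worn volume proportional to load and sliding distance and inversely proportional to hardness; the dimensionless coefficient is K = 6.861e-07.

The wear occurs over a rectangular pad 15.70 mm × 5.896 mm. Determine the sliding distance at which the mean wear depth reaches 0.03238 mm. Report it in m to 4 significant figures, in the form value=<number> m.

value=5046 m

Intermediates are displayed rounded. The computation keeps full float precision; rounded once at the end, at four significant digits.
Hardness H = 0.5173 GPa = 5.173e+08 Pa.
Pad sides 15.70 mm × 5.896 mm = 0.01570 m × 0.005896 m. Contact area A = 0.01570 m × 0.005896 m = 9.257e-05 m².
Depth limit h_lim = 0.03238 mm = 3.238e-05 m.
SI base units throughout: W = 447.9 N, H = 5.173e+08 Pa, K = 6.861e-07.
Limit volume V_lim = h_lim·A = 3.238e-05 · 9.257e-05 = 2.997e-09 m³.
Life L = V_lim·H/(K·W) = 2.997e-09 · 5.173e+08 / (6.861e-07 · 447.9) = 5046 m.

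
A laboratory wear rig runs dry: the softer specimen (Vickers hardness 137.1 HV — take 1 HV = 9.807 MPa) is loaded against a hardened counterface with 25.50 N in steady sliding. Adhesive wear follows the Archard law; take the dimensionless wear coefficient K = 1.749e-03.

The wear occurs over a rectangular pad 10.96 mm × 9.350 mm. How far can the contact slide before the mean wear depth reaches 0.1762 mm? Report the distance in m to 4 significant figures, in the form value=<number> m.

Every step runs at full precision; shown intermediates are rounded — rounded just once, at four significant digits.
Hardness H = 137.1 HV × 9.807 MPa/HV = 1345 MPa = 1.345e+09 Pa.
Pad sides 10.96 mm × 9.350 mm = 0.01096 m × 0.009350 m. Contact area A = 0.01096 m × 0.009350 m = 1.025e-04 m².
Depth limit h_lim = 0.1762 mm = 1.762e-04 m.
In SI base units: W = 25.50 N, H = 1.345e+09 Pa, K = 1.749e-03.
Wearable volume V_lim = h_lim·A = 1.762e-04 · 1.025e-04 = 1.806e-08 m³.
So the life L = V_lim·H/(K·W) = 1.806e-08 · 1.345e+09 / (1.749e-03 · 25.50) = 544.3 m.

value=544.3 m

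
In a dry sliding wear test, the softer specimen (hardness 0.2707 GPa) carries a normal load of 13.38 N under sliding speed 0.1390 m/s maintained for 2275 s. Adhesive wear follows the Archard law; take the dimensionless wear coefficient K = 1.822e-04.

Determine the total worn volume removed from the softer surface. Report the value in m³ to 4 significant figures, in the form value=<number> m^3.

Intermediates appear rounded — every step keeps full precision; one last rounding, at four significant figures.
Convert: Sliding distance L = v·t = 0.1390 m/s × 2275 s = 316.2 m.
Convert: Hardness H = 0.2707 GPa = 2.707e+08 Pa.
SI base units throughout: W = 13.38 N, H = 2.707e+08 Pa, K = 1.822e-04.
Wear volume V = K·W·L/H = 1.822e-04 · 13.38 · 316.2 / 2.707e+08 = 2.848e-09 m³.

value=2.848e-09 m^3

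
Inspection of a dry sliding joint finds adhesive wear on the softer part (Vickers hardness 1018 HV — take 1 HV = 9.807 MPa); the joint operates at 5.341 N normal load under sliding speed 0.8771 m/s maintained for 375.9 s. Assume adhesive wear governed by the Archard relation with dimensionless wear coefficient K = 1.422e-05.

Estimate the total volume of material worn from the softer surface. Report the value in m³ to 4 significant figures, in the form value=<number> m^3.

Intermediates appear rounded. Every step runs at full float precision; a single final rounding to four significant digits.
Convert: Distance covered L = v·t = 0.8771 m/s × 375.9 s = 329.7 m.
Convert: Hardness H = 1018 HV × 9.807 MPa/HV = 9984 MPa = 9.984e+09 Pa.
Expressed in SI base units: W = 5.341 N, H = 9.984e+09 Pa, K = 1.422e-05.
The Archard volume V = K·W·L/H = 1.422e-05 · 5.341 · 329.7 / 9.984e+09 = 2.508e-12 m³.

value=2.508e-12 m^3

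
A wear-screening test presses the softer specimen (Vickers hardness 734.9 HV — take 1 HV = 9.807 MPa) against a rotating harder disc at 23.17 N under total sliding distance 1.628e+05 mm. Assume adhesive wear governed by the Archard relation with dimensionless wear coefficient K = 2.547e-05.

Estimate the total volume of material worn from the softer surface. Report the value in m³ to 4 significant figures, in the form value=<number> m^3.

The algebra runs at exact precision; the intermediates are displayed rounded. Rounded just once: four significant figures.
Convert: Total distance L = 1.628e+05 mm = 162.8 m.
Convert: Hardness H = 734.9 HV × 9.807 MPa/HV = 7207 MPa = 7.207e+09 Pa.
In SI base units: W = 23.17 N, H = 7.207e+09 Pa, K = 2.547e-05.
Archard relation: V = K·W·L/H = 2.547e-05 · 23.17 · 162.8 / 7.207e+09 = 1.333e-11 m³.

value=1.333e-11 m^3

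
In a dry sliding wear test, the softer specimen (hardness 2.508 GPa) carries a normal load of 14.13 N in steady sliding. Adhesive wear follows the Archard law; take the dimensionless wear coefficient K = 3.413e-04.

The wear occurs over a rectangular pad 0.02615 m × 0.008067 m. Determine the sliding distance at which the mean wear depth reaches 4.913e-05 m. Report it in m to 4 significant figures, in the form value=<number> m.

The algebra carries exact precision, and quoted intermediates are rounded, and a single final rounding to four significant digits.
Hardness H = 2.508 GPa = 2.508e+09 Pa.
Contact area A = 0.02615 m × 0.008067 m = 2.110e-04 m².
Working in SI base units: W = 14.13 N, H = 2.508e+09 Pa, K = 3.413e-04.
Wearable volume V_lim = h_lim·A = 4.913e-05 · 2.110e-04 = 1.036e-08 m³.
Thus life L = V_lim·H/(K·W) = 1.036e-08 · 2.508e+09 / (3.413e-04 · 14.13) = 5390 m.

value=5390 m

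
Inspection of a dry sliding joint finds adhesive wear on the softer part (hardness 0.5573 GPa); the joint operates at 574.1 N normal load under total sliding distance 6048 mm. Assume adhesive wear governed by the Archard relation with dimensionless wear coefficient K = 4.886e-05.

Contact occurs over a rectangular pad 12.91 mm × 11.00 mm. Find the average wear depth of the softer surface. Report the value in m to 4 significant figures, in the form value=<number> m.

All working math holds full precision — intermediates are printed rounded; a single final rounding, at 4 significant figures.
The distance L = 6048 mm = 6.048 m.
Hardness H = 0.5573 GPa = 5.573e+08 Pa.
Pad sides 12.91 mm × 11.00 mm = 0.01291 m × 0.01100 m. Contact area A = 0.01291 m × 0.01100 m = 1.420e-04 m².
In SI base units: W = 574.1 N, H = 5.573e+08 Pa, K = 4.886e-05.
By Archard's law, V = K·W·L/H = 4.886e-05 · 574.1 · 6.048 / 5.573e+08 = 3.044e-10 m³.
Mean wear depth h = V/A = 3.044e-10 / 1.420e-04 = 2.144e-06 m.

value=2.144e-06 m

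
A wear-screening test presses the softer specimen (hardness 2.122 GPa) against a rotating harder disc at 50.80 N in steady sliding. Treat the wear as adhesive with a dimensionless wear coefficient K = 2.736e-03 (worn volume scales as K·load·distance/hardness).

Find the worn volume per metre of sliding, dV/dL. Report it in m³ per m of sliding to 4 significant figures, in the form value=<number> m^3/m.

The intermediates appear rounded — all working math carries exact precision, and a lone final rounding: four significant digits.
Convert: Hardness H = 2.122 GPa = 2.122e+09 Pa.
SI base units throughout: W = 50.80 N, H = 2.122e+09 Pa, K = 2.736e-03.
Volumetric rate dV/dL = K·W/H — distance-free: 2.736e-03 · 50.80 / 2.122e+09 = 6.550e-11 m³/m.

value=6.550e-11 m^3/m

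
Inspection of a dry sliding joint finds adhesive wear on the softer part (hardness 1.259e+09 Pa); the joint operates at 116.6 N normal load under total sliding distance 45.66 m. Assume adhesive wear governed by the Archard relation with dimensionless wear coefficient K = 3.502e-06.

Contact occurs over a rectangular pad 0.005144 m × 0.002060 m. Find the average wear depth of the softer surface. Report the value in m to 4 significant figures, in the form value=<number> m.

value=1.398e-06 m

Every step runs at exact precision. Intermediate values are printed rounded; one last rounding, at four significant figures.
Contact area A = 0.005144 m × 0.002060 m = 1.060e-05 m².
In SI base units, W = 116.6 N, H = 1.259e+09 Pa, K = 3.502e-06.
By Archard's law, V = K·W·L/H = 3.502e-06 · 116.6 · 45.66 / 1.259e+09 = 1.481e-11 m³.
Mean wear depth h = V/A = 1.481e-11 / 1.060e-05 = 1.398e-06 m.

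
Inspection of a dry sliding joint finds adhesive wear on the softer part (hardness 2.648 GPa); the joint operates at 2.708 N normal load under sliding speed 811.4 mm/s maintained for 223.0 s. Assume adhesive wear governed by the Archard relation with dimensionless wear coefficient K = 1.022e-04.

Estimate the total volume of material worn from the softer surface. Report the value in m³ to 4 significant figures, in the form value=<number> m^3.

value=1.891e-11 m^3

The intermediates are printed rounded, and each operation keeps full float precision. Rounded just once, at four significant figures.
Sliding speed v = 811.4 mm/s = 0.8114 m/s. Path length L = v·t = 0.8114 m/s × 223.0 s = 180.9 m.
Hardness H = 2.648 GPa = 2.648e+09 Pa.
In SI base units, W = 2.708 N, H = 2.648e+09 Pa, K = 1.022e-04.
Volume removed: V = K·W·L/H = 1.022e-04 · 2.708 · 180.9 / 2.648e+09 = 1.891e-11 m³.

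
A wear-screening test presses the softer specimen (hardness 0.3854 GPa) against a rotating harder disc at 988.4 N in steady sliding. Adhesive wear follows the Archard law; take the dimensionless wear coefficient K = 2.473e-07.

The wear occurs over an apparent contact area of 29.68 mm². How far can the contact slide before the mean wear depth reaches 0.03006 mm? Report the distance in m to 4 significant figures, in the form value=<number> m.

value=1407 m

Every step holds full float precision; shown intermediates are rounded, and one final rounding to four significant figures.
Hardness H = 0.3854 GPa = 3.854e+08 Pa.
Contact area A = 29.68 mm² = 2.968e-05 m².
Depth limit h_lim = 0.03006 mm = 3.006e-05 m.
Expressed in SI base units: W = 988.4 N, H = 3.854e+08 Pa, K = 2.473e-07.
Permissible volume V_lim = h_lim·A = 3.006e-05 · 2.968e-05 = 8.922e-10 m³.
Life L = V_lim·H/(K·W) = 8.922e-10 · 3.854e+08 / (2.473e-07 · 988.4) = 1407 m.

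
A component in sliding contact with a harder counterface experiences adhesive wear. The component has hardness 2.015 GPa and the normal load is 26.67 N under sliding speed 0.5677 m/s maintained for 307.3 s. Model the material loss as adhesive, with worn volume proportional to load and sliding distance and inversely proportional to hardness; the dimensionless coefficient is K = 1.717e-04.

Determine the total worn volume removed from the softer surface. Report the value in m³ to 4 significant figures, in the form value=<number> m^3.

Printed values are rounded, and every step carries exact precision, and one last rounding, at 4 significant figures.
Convert: Path length L = v·t = 0.5677 m/s × 307.3 s = 174.5 m.
Convert: Hardness H = 2.015 GPa = 2.015e+09 Pa.
As SI base values: W = 26.67 N, H = 2.015e+09 Pa, K = 1.717e-04.
Volume removed: V = K·W·L/H = 1.717e-04 · 26.67 · 174.5 / 2.015e+09 = 3.965e-10 m³.

value=3.965e-10 m^3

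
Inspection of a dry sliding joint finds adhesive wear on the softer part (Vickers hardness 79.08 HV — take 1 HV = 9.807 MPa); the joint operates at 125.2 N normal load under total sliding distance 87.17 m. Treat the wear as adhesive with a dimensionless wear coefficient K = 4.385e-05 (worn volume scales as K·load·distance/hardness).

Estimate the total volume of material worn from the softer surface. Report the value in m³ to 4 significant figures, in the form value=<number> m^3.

The computation holds exact precision — printed values are rounded; rounded once at the end, at 4 significant digits.
Hardness H = 79.08 HV × 9.807 MPa/HV = 775.5 MPa = 7.755e+08 Pa.
Working in SI base units: W = 125.2 N, H = 7.755e+08 Pa, K = 4.385e-05.
Wear volume V = K·W·L/H = 4.385e-05 · 125.2 · 87.17 / 7.755e+08 = 6.171e-10 m³.

value=6.171e-10 m^3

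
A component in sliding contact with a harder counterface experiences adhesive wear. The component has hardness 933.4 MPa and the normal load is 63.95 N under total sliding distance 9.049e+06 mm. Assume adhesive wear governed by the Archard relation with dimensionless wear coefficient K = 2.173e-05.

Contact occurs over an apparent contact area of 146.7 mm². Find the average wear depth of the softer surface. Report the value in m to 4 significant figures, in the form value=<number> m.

value=9.183e-05 m

Intermediates appear rounded. Every step runs at full float precision, and rounded just once to 4 significant figures.
Convert: Sliding distance L = 9.049e+06 mm = 9049 m.
Convert: Hardness H = 933.4 MPa = 9.334e+08 Pa.
Convert: Contact area A = 146.7 mm² = 1.467e-04 m².
SI base units throughout: W = 63.95 N, H = 9.334e+08 Pa, K = 2.173e-05.
By Archard's law, V = K·W·L/H = 2.173e-05 · 63.95 · 9049 / 9.334e+08 = 1.347e-08 m³.
Mean depth h = V/A = 1.347e-08 / 1.467e-04 = 9.183e-05 m.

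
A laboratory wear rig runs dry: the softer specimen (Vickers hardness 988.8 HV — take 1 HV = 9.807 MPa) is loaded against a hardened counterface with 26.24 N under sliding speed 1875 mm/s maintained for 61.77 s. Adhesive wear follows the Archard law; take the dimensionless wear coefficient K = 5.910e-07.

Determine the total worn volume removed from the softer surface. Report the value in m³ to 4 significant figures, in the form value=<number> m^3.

value=1.852e-13 m^3

The computation holds exact precision. The intermediates appear rounded — rounded once at the end, at 4 significant figures.
Convert: Sliding speed v = 1875 mm/s = 1.875 m/s. The distance L = v·t = 1.875 m/s × 61.77 s = 115.8 m.
Convert: Hardness H = 988.8 HV × 9.807 MPa/HV = 9697 MPa = 9.697e+09 Pa.
Working in SI base units: W = 26.24 N, H = 9.697e+09 Pa, K = 5.910e-07.
Apply Archard: V = K·W·L/H = 5.910e-07 · 26.24 · 115.8 / 9.697e+09 = 1.852e-13 m³.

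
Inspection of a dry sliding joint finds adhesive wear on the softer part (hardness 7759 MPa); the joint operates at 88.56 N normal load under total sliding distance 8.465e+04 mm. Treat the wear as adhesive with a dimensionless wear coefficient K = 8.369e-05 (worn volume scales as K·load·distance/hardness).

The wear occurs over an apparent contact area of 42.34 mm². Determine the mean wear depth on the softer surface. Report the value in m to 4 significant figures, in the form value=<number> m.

Intermediates are shown rounded. Each operation runs at full float precision. Rounded just once, at four significant digits.
Distance L = 8.465e+04 mm = 84.65 m.
Hardness H = 7759 MPa = 7.759e+09 Pa.
Contact area A = 42.34 mm² = 4.234e-05 m².
Expressed in SI base units: W = 88.56 N, H = 7.759e+09 Pa, K = 8.369e-05.
Apply Archard: V = K·W·L/H = 8.369e-05 · 88.56 · 84.65 / 7.759e+09 = 8.086e-11 m³.
Average depth h = V/A = 8.086e-11 / 4.234e-05 = 1.910e-06 m.

value=1.910e-06 m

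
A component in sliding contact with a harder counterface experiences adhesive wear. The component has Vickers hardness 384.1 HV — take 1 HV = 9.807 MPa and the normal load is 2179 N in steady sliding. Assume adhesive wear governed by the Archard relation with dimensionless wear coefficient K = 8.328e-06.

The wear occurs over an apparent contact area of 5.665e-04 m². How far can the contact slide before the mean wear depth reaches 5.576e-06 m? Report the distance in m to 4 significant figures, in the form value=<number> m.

value=655.7 m

Intermediates are displayed rounded — the computation carries full precision. Rounded just once to 4 significant digits.
Hardness H = 384.1 HV × 9.807 MPa/HV = 3767 MPa = 3.767e+09 Pa.
Expressed in SI base units: W = 2179 N, H = 3.767e+09 Pa, K = 8.328e-06.
Allowed volume V_lim = h_lim·A = 5.576e-06 · 5.665e-04 = 3.159e-09 m³.
Thus life L = V_lim·H/(K·W) = 3.159e-09 · 3.767e+09 / (8.328e-06 · 2179) = 655.7 m.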